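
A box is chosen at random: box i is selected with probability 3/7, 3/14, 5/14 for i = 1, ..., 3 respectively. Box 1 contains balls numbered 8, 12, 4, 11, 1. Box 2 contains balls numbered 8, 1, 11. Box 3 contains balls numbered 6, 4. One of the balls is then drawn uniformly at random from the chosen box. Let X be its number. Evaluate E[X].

E[X | box 1] = (8+12+4+11+1)/5 = 36/5.
E[X | box 2] = (8+1+11)/3 = 20/3.
E[X | box 3] = (6+4)/2 = 5.
E[X] = (3/7)·(36/5) + (3/14)·(20/3) + (5/14)·(5) = 63/10.

63/10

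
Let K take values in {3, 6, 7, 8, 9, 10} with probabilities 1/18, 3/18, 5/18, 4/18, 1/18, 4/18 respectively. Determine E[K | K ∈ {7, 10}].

25/3

P(K ∈ {7, 10}) = 1/2.
Σ over the event: 7·5/18 + 10·2/9 = 25/6.
E[K | K ∈ {7, 10}] = (25/6) / (1/2) = 25/3.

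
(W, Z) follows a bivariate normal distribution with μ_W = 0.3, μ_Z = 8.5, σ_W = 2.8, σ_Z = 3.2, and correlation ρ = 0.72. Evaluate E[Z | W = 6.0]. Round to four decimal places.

For a bivariate normal, E[Z | W=x] = μ_Z + ρ·(σ_Z/σ_W)·(x − μ_W).
E[Z | W=6.0] = 8.5 + (0.72)·(3.2/2.8)·(6.0 − (0.3)) = 8.5 + (0.82286)·(5.7) = 13.1903.

13.1903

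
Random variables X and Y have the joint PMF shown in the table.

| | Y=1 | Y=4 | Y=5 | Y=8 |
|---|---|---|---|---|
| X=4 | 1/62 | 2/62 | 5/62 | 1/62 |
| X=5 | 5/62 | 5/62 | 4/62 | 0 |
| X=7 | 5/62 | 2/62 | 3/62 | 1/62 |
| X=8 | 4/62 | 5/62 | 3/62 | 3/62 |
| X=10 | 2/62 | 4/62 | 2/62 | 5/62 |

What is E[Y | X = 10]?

P(X = 10) = 13/62.
Σ Y·P over the event = 1·(2/62) + 4·(4/62) + 5·(2/62) + 8·(5/62) = 34/31.
E[Y | X = 10] = (34/31) / (13/62) = 68/13.

68/13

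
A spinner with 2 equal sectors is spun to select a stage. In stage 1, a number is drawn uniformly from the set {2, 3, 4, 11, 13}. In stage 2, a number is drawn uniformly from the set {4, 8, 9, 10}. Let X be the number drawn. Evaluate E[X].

287/40

E[X | stage 1] = (2+3+4+11+13)/5 = 33/5.
E[X | stage 2] = (4+8+9+10)/4 = 31/4.
By the law of total expectation,
E[X] = (1/2)·(33/5) + (1/2)·(31/4) = 287/40.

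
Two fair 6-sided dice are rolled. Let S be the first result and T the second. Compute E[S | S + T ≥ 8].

P(S + T ≥ 8) = 5/12.
Summing S·P(x,y) over outcomes with S + T ≥ 8 gives 35/18.
E[S | S + T ≥ 8] = (35/18) / (5/12) = 14/3.

14/3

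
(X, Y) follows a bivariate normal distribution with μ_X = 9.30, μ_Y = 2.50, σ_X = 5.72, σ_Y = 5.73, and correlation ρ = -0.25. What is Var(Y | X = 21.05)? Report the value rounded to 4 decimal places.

The conditional variance in a bivariate normal is σ_Y²(1 − ρ²), independent of x.
Var(Y | X=21.05) = (5.73)²·(1 − (-0.25)²) = 32.8329·0.9375 = 30.7808.

30.7808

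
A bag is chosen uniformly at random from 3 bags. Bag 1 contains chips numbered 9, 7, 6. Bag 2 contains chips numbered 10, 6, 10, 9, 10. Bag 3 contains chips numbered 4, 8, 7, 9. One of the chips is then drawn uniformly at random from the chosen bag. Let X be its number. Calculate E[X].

E[X | bag 1] = (9+7+6)/3 = 22/3.
E[X | bag 2] = (10+6+10+9+10)/5 = 9.
E[X | bag 3] = (4+8+7+9)/4 = 7.
E[X] = (1/3)·(22/3) + (1/3)·(9) + (1/3)·(7) = 70/9.

70/9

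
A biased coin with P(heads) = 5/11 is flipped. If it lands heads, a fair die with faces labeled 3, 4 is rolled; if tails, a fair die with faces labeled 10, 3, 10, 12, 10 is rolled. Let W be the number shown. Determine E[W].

13/2

E[W | heads] = (3+4)/2 = 7/2.
E[W | tails] = (10+3+10+12+10)/5 = 9.
E[W] = (5/11)·(7/2) + (6/11)·(9) = 13/2.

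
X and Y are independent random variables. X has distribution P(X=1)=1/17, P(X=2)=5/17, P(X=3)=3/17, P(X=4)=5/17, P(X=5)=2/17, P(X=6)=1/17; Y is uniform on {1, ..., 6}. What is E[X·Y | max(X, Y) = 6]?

213/11

P(max(X, Y) = 6) = 11/51.
Summing XY·P(x,y) over outcomes with max(X, Y) = 6 gives 71/17.
E[X·Y | max(X, Y) = 6] = (71/17) / (11/51) = 213/11.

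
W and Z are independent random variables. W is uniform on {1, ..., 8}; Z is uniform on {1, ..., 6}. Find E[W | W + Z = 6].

3

Outcomes with W + Z = 6: (1,5), (2,4), (3,3), (4,2), (5,1), each with probability 1/48.
E[W | W + Z = 6] = (1 + 2 + 3 + 4 + 5) / 5 = 3.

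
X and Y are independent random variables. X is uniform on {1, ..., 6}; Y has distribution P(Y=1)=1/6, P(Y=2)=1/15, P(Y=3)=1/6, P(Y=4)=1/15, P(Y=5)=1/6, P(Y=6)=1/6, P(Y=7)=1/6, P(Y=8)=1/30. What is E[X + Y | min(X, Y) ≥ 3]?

449/46

P(min(X, Y) ≥ 3) = 23/45.
Summing (X+Y)·P(x,y) over outcomes with min(X, Y) ≥ 3 gives 449/90.
E[X + Y | min(X, Y) ≥ 3] = (449/90) / (23/45) = 449/46.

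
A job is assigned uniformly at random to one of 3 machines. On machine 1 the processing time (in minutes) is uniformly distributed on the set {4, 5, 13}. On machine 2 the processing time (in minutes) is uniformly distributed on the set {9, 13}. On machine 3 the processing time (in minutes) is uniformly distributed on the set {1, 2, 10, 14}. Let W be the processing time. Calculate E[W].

301/36

E[W | machine 1] = (4+5+13)/3 = 22/3.
E[W | machine 2] = (9+13)/2 = 11.
E[W | machine 3] = (1+2+10+14)/4 = 27/4.
E[W] = (1/3)·(22/3) + (1/3)·(11) + (1/3)·(27/4) = 301/36.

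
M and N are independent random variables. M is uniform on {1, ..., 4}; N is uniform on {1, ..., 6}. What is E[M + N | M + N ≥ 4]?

P(M + N ≥ 4) = 7/8.
Summing (M+N)·P(x,y) over outcomes with M + N ≥ 4 gives 17/3.
E[M + N | M + N ≥ 4] = (17/3) / (7/8) = 136/21.

136/21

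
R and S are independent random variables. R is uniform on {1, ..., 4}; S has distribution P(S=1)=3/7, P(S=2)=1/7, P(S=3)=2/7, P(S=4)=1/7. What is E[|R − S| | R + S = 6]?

P(R + S = 6) = 1/7.
Summing |R−S|·P(x,y) over outcomes with R + S = 6 gives 1/7.
E[|R − S| | R + S = 6] = (1/7) / (1/7) = 1.

1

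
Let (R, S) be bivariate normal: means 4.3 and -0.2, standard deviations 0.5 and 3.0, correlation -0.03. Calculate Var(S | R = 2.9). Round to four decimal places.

8.9919

The conditional variance in a bivariate normal is σ_S²(1 − ρ²), independent of x.
Var(S | R=2.9) = (3.0)²·(1 − (-0.03)²) = 9·0.9991 = 8.9919.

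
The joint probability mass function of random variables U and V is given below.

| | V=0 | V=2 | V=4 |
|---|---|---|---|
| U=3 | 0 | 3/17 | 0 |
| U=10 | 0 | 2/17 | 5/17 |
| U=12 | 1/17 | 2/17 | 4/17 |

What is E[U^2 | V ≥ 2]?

P(V ≥ 2) = 16/17.
Summing U^2·P(U=x,V=y) over the conditioning event gives 1591/17.
E[U^2 | V ≥ 2] = (1591/17) / (16/17) = 1591/16.

1591/16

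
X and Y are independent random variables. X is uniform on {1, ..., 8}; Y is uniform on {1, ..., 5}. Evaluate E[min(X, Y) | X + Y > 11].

Outcomes with X + Y > 11: (7,5), (8,4), (8,5), each with probability 1/40.
E[min(X, Y) | X + Y > 11] = (5 + 4 + 5) / 3 = 14/3.

14/3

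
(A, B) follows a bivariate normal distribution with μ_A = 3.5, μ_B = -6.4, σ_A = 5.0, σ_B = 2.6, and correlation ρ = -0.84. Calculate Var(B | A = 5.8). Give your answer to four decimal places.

1.9901

Var(B | A=x) = (1 − ρ²)·σ_B².
Var(B | A=5.8) = (2.6)²·(1 − (-0.84)²) = 6.76·0.2944 = 1.9901.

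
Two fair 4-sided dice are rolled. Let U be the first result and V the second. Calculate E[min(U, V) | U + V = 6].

P(U + V = 6) = 3/16.
Summing min(U,V)·P(x,y) over outcomes with U + V = 6 gives 7/16.
E[min(U, V) | U + V = 6] = (7/16) / (3/16) = 7/3.

7/3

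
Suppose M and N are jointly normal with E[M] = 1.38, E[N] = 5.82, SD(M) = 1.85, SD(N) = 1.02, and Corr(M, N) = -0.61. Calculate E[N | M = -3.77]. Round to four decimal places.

The regression of N on M has slope ρ·σ_N/σ_M and passes through (μ_M, μ_N).
E[N | M=-3.77] = 5.82 + (-0.61)·(1.02/1.85)·(-3.77 − (1.38)) = 5.82 + (-0.336324)·(-5.15) = 7.5521.

7.5521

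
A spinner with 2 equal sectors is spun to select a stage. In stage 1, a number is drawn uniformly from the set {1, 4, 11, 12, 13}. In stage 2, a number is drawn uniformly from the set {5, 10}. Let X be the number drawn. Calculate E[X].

E[X | stage 1] = (1+4+11+12+13)/5 = 41/5.
E[X | stage 2] = (5+10)/2 = 15/2.
By the law of total expectation,
E[X] = (1/2)·(41/5) + (1/2)·(15/2) = 157/20.

157/20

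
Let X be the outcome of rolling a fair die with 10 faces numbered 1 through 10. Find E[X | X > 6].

Given X > 6, X is equally likely to be any of {7, 8, 9, 10}.
E[X | X > 6] = (7 + 8 + 9 + 10) / 4 = 17/2.

17/2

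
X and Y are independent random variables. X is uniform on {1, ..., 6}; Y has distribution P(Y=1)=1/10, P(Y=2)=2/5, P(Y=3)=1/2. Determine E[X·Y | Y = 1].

7/2

P(Y = 1) = 1/10.
Summing XY·P(x,y) over outcomes with Y = 1 gives 7/20.
E[X·Y | Y = 1] = (7/20) / (1/10) = 7/2.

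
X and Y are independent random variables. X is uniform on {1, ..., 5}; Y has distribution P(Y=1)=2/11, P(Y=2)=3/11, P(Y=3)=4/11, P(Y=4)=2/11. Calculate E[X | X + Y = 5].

P(X + Y = 5) = 1/5.
Summing X·P(x,y) over outcomes with X + Y = 5 gives 27/55.
E[X | X + Y = 5] = (27/55) / (1/5) = 27/11.

27/11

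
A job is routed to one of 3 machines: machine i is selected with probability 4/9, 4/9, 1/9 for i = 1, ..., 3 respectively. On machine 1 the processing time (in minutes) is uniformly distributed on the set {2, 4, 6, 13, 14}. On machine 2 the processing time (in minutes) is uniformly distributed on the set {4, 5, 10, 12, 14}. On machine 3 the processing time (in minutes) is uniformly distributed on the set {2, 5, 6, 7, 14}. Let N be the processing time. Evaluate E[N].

E[N | machine 1] = (2+4+6+13+14)/5 = 39/5.
E[N | machine 2] = (4+5+10+12+14)/5 = 9.
E[N | machine 3] = (2+5+6+7+14)/5 = 34/5.
E[N] = (4/9)·(39/5) + (4/9)·(9) + (1/9)·(34/5) = 74/9.

74/9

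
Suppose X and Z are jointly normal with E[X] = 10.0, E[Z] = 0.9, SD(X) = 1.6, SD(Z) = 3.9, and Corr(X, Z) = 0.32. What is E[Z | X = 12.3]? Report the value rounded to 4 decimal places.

E[Z | X=x] = μ_Z + ρ(σ_Z/σ_X)(x − μ_X) for jointly normal variables.
E[Z | X=12.3] = 0.9 + (0.32)·(3.9/1.6)·(12.3 − (10.0)) = 0.9 + (0.78)·(2.3) = 2.6940.

2.6940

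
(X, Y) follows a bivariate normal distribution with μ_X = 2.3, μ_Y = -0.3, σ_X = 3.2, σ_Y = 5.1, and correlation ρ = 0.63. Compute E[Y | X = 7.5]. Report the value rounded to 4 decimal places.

4.9211

E[Y | X=x] = μ_Y + ρ(σ_Y/σ_X)(x − μ_X) for jointly normal variables.
E[Y | X=7.5] = -0.3 + (0.63)·(5.1/3.2)·(7.5 − (2.3)) = -0.3 + (1.00406)·(5.2) = 4.9211.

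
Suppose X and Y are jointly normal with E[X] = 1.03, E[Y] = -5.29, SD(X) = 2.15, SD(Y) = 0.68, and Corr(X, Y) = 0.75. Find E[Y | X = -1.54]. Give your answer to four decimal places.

The regression of Y on X has slope ρ·σ_Y/σ_X and passes through (μ_X, μ_Y).
E[Y | X=-1.54] = -5.29 + (0.75)·(0.68/2.15)·(-1.54 − (1.03)) = -5.29 + (0.23721)·(-2.57) = -5.8996.

-5.8996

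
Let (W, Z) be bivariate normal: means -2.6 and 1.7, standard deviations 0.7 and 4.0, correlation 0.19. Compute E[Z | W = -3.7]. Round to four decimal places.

E[Z | W=x] = μ_Z + ρ(σ_Z/σ_W)(x − μ_W) for jointly normal variables.
E[Z | W=-3.7] = 1.7 + (0.19)·(4.0/0.7)·(-3.7 − (-2.6)) = 1.7 + (1.0857)·(-1.1) = 0.5057.

0.5057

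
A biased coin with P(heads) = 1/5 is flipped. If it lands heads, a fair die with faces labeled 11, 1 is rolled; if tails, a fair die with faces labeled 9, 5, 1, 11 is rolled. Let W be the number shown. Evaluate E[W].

32/5

E[W | heads] = (11+1)/2 = 6.
E[W | tails] = (9+5+1+11)/4 = 13/2.
E[W] = (1/5)·(6) + (4/5)·(13/2) = 32/5.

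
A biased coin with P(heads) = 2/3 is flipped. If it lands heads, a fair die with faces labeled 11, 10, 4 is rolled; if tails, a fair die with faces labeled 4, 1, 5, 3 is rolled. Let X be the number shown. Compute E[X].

E[X | heads] = (11+10+4)/3 = 25/3.
E[X | tails] = (4+1+5+3)/4 = 13/4.
E[X] = (2/3)·(25/3) + (1/3)·(13/4) = 239/36.

239/36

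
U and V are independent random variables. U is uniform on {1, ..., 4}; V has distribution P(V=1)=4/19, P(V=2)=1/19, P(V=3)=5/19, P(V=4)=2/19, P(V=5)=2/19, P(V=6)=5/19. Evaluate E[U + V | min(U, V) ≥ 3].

P(min(U, V) ≥ 3) = 7/19.
Summing (U+V)·P(x,y) over outcomes with min(U, V) ≥ 3 gives 56/19.
E[U + V | min(U, V) ≥ 3] = (56/19) / (7/19) = 8.

8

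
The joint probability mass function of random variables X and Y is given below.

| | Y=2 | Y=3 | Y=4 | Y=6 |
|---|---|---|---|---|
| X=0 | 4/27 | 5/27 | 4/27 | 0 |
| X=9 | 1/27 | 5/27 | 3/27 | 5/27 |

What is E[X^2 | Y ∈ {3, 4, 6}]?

P(Y ∈ {3, 4, 6}) = 22/27.
Σ X^2·P over the event = 0·(5/27) + 0·(4/27) + 81·(5/27) + 81·(3/27) + 81·(5/27) = 39.
E[X^2 | Y ∈ {3, 4, 6}] = (39) / (22/27) = 1053/22.

1053/22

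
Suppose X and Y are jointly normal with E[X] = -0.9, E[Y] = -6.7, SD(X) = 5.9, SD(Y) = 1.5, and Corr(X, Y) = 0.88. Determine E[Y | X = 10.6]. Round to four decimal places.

E[Y | X=x] = μ_Y + ρ(σ_Y/σ_X)(x − μ_X) for jointly normal variables.
E[Y | X=10.6] = -6.7 + (0.88)·(1.5/5.9)·(10.6 − (-0.9)) = -6.7 + (0.22373)·(11.5) = -4.1271.

-4.1271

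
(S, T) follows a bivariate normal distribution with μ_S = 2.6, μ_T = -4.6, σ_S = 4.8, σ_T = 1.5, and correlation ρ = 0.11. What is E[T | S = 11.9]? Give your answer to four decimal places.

E[T | S=x] = μ_T + ρ(σ_T/σ_S)(x − μ_S) for jointly normal variables.
E[T | S=11.9] = -4.6 + (0.11)·(1.5/4.8)·(11.9 − (2.6)) = -4.6 + (0.034375)·(9.3) = -4.2803.

-4.2803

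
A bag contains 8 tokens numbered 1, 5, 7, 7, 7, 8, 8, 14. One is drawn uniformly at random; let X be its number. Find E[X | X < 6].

3

P(X < 6) = 1/4.
Σ over the event: 1·1/8 + 5·1/8 = 3/4.
E[X | X < 6] = (3/4) / (1/4) = 3.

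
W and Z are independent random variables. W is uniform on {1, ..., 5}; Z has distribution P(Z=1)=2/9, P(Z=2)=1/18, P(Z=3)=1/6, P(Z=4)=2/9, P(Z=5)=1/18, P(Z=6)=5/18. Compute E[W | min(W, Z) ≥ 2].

P(min(W, Z) ≥ 2) = 28/45.
Summing W·P(x,y) over outcomes with min(W, Z) ≥ 2 gives 98/45.
E[W | min(W, Z) ≥ 2] = (98/45) / (28/45) = 7/2.

7/2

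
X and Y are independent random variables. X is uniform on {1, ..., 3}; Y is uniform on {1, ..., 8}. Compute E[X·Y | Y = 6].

12

Outcomes with Y = 6: (1,6), (2,6), (3,6), each with probability 1/24.
E[X·Y | Y = 6] = (6 + 12 + 18) / 3 = 12.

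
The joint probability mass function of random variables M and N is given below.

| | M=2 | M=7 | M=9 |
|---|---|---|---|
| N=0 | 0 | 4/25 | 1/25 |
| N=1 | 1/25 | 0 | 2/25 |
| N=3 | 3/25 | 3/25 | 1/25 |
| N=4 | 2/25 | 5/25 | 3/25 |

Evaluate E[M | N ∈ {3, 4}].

P(N ∈ {3, 4}) = 17/25.
Σ M·P over the event = 2·(3/25) + 2·(2/25) + 7·(3/25) + 7·(5/25) + 9·(1/25) + 9·(3/25) = 102/25.
E[M | N ∈ {3, 4}] = (102/25) / (17/25) = 6.

6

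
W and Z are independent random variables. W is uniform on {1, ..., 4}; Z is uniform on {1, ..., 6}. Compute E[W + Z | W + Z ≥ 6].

P(W + Z ≥ 6) = 7/12.
Summing (W+Z)·P(x,y) over outcomes with W + Z ≥ 6 gives 13/3.
E[W + Z | W + Z ≥ 6] = (13/3) / (7/12) = 52/7.

52/7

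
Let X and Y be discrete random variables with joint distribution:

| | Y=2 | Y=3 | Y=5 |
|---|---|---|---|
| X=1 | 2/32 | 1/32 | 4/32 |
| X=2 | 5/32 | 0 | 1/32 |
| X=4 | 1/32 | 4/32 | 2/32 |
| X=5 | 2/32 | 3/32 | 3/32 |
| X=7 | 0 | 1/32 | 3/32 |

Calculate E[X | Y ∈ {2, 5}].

76/23

P(Y ∈ {2, 5}) = 23/32.
Summing X·P(X=x,Y=y) over the conditioning event gives 19/8.
E[X | Y ∈ {2, 5}] = (19/8) / (23/32) = 76/23.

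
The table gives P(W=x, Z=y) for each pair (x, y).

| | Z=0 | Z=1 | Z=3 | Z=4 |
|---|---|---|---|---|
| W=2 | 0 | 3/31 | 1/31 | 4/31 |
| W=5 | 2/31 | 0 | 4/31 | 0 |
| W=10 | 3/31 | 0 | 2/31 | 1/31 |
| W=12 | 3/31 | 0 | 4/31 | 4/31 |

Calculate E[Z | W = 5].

2

P(W = 5) = 6/31.
Σ Z·P over the event = 0·(2/31) + 3·(4/31) = 12/31.
E[Z | W = 5] = (12/31) / (6/31) = 2.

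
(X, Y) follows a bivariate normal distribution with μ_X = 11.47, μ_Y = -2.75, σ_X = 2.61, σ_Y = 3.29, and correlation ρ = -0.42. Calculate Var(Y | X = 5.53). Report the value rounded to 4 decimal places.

8.9147

For a bivariate normal, Var(Y | X=x) = σ_Y²(1 − ρ²).
Var(Y | X=5.53) = (3.29)²·(1 − (-0.42)²) = 10.8241·0.8236 = 8.9147.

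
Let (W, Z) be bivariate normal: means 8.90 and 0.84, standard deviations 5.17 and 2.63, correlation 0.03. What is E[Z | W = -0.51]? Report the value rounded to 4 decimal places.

The regression of Z on W has slope ρ·σ_Z/σ_W and passes through (μ_W, μ_Z).
E[Z | W=-0.51] = 0.84 + (0.03)·(2.63/5.17)·(-0.51 − (8.90)) = 0.84 + (0.015261)·(-9.41) = 0.6964.

0.6964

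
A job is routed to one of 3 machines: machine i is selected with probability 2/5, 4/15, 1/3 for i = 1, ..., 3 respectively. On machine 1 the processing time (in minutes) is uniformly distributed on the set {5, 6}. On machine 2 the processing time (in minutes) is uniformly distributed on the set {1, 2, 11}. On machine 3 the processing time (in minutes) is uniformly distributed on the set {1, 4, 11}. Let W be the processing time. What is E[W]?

47/9

E[W | machine 1] = (5+6)/2 = 11/2.
E[W | machine 2] = (1+2+11)/3 = 14/3.
E[W | machine 3] = (1+4+11)/3 = 16/3.
E[W] = (2/5)·(11/2) + (4/15)·(14/3) + (1/3)·(16/3) = 47/9.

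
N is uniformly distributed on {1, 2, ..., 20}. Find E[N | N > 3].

P(N > 3) = 17/20.
E[N | N > 3] = (51/5) / (17/20) = 12.

12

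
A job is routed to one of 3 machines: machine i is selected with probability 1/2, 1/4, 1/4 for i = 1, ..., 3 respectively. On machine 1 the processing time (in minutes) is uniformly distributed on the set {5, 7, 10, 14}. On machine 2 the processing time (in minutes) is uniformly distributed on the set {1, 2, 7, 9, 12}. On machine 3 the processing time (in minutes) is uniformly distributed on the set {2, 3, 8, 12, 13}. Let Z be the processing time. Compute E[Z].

159/20

E[Z | machine 1] = (5+7+10+14)/4 = 9.
E[Z | machine 2] = (1+2+7+9+12)/5 = 31/5.
E[Z | machine 3] = (2+3+8+12+13)/5 = 38/5.
By the law of total expectation,
E[Z] = (1/2)·(9) + (1/4)·(31/5) + (1/4)·(38/5) = 159/20.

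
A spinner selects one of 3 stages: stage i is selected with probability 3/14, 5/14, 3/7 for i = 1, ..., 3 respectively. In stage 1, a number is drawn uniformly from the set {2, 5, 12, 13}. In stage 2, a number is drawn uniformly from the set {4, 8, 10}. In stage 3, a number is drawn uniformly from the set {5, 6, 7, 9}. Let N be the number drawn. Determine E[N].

607/84

E[N | stage 1] = (2+5+12+13)/4 = 8.
E[N | stage 2] = (4+8+10)/3 = 22/3.
E[N | stage 3] = (5+6+7+9)/4 = 27/4.
By the law of total expectation,
E[N] = (3/14)·(8) + (5/14)·(22/3) + (3/7)·(27/4) = 607/84.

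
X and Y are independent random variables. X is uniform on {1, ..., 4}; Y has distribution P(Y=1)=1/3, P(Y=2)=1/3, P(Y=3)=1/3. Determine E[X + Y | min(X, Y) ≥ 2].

11/2

P(min(X, Y) ≥ 2) = 1/2.
Summing (X+Y)·P(x,y) over outcomes with min(X, Y) ≥ 2 gives 11/4.
E[X + Y | min(X, Y) ≥ 2] = (11/4) / (1/2) = 11/2.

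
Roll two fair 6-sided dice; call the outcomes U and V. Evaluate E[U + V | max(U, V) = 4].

44/7

Outcomes with max(U, V) = 4: (1,4), (2,4), (3,4), (4,1), (4,2), (4,3), (4,4), each with probability 1/36.
E[U + V | max(U, V) = 4] = (5 + 6 + 7 + 5 + 6 + 7 + 8) / 7 = 44/7.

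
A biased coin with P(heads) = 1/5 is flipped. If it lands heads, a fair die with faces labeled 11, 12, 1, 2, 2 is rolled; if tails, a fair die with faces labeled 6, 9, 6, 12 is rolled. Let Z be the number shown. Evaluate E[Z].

193/25

E[Z | heads] = (11+12+1+2+2)/5 = 28/5.
E[Z | tails] = (6+9+6+12)/4 = 33/4.
By the law of total expectation,
E[Z] = (1/5)·(28/5) + (4/5)·(33/4) = 193/25.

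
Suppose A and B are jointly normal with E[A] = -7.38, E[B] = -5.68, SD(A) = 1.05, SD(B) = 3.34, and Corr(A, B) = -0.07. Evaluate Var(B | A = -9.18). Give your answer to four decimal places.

11.1009

The conditional variance in a bivariate normal is σ_B²(1 − ρ²), independent of x.
Var(B | A=-9.18) = (3.34)²·(1 − (-0.07)²) = 11.1556·0.9951 = 11.1009.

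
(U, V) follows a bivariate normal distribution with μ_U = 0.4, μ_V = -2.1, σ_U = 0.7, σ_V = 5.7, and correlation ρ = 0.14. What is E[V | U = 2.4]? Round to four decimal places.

0.1800

The regression of V on U has slope ρ·σ_V/σ_U and passes through (μ_U, μ_V).
E[V | U=2.4] = -2.1 + (0.14)·(5.7/0.7)·(2.4 − (0.4)) = -2.1 + (1.14)·(2) = 0.1800.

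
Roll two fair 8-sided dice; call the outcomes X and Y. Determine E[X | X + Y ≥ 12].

P(X + Y ≥ 12) = 15/64.
Summing X·P(x,y) over outcomes with X + Y ≥ 12 gives 25/16.
E[X | X + Y ≥ 12] = (25/16) / (15/64) = 20/3.

20/3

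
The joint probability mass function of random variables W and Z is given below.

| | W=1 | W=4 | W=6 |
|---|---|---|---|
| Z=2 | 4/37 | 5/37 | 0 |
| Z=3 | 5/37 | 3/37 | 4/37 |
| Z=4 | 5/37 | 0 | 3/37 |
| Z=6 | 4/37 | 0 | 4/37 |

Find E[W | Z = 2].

8/3

P(Z = 2) = 9/37.
Σ W·P over the event = 1·(4/37) + 4·(5/37) = 24/37.
E[W | Z = 2] = (24/37) / (9/37) = 8/3.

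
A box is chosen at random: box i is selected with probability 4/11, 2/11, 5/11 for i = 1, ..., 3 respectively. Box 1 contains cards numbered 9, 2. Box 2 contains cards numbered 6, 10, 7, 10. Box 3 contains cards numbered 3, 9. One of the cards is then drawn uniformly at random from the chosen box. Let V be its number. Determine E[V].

137/22

E[V | box 1] = (9+2)/2 = 11/2.
E[V | box 2] = (6+10+7+10)/4 = 33/4.
E[V | box 3] = (3+9)/2 = 6.
By the law of total expectation,
E[V] = (4/11)·(11/2) + (2/11)·(33/4) + (5/11)·(6) = 137/22.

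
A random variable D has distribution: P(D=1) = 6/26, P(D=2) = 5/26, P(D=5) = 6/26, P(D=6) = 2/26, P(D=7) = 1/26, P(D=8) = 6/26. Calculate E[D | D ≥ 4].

97/15

P(D ≥ 4) = 15/26.
Σ over the event: 5·3/13 + 6·1/13 + 7·1/26 + 8·3/13 = 97/26.
E[D | D ≥ 4] = (97/26) / (15/26) = 97/15.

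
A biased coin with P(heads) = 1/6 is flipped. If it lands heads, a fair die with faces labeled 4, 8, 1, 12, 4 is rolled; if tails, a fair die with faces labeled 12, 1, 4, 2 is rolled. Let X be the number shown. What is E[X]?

E[X | heads] = (4+8+1+12+4)/5 = 29/5.
E[X | tails] = (12+1+4+2)/4 = 19/4.
By the law of total expectation,
E[X] = (1/6)·(29/5) + (5/6)·(19/4) = 197/40.

197/40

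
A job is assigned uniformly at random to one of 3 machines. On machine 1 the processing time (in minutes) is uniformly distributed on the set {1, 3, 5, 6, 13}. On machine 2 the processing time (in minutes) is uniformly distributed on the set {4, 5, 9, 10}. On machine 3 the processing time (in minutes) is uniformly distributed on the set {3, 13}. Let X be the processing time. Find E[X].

103/15

E[X | machine 1] = (1+3+5+6+13)/5 = 28/5.
E[X | machine 2] = (4+5+9+10)/4 = 7.
E[X | machine 3] = (3+13)/2 = 8.
By the law of total expectation,
E[X] = (1/3)·(28/5) + (1/3)·(7) + (1/3)·(8) = 103/15.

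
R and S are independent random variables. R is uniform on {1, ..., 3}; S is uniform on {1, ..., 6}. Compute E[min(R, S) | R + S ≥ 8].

Outcomes with R + S ≥ 8: (2,6), (3,5), (3,6), each with probability 1/18.
E[min(R, S) | R + S ≥ 8] = (2 + 3 + 3) / 3 = 8/3.

8/3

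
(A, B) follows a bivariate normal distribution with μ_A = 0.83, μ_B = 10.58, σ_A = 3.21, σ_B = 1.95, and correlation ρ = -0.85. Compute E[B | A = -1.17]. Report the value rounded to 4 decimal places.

For a bivariate normal, E[B | A=x] = μ_B + ρ·(σ_B/σ_A)·(x − μ_A).
E[B | A=-1.17] = 10.58 + (-0.85)·(1.95/3.21)·(-1.17 − (0.83)) = 10.58 + (-0.51636)·(-2) = 11.6127.

11.6127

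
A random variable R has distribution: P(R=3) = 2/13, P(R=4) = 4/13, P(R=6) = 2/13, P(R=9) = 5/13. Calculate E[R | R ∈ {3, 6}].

P(R ∈ {3, 6}) = 4/13.
Σ over the event: 3·2/13 + 6·2/13 = 18/13.
E[R | R ∈ {3, 6}] = (18/13) / (4/13) = 9/2.

9/2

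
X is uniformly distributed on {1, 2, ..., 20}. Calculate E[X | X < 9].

9/2

Given X < 9, X is equally likely to be any of {1, 2, 3, 4, 5, 6, 7, 8}.
E[X | X < 9] = (1 + 2 + 3 + 4 + 5 + 6 + 7 + 8) / 8 = 9/2.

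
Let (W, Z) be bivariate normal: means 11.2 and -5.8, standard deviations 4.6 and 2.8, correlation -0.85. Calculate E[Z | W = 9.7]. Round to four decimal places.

The regression of Z on W has slope ρ·σ_Z/σ_W and passes through (μ_W, μ_Z).
E[Z | W=9.7] = -5.8 + (-0.85)·(2.8/4.6)·(9.7 − (11.2)) = -5.8 + (-0.51739)·(-1.5) = -5.0239.

-5.0239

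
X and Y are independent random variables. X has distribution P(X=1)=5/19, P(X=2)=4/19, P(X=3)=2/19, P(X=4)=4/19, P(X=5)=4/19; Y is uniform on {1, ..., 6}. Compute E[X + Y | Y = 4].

P(Y = 4) = 1/6.
Summing (X+Y)·P(x,y) over outcomes with Y = 4 gives 131/114.
E[X + Y | Y = 4] = (131/114) / (1/6) = 131/19.

131/19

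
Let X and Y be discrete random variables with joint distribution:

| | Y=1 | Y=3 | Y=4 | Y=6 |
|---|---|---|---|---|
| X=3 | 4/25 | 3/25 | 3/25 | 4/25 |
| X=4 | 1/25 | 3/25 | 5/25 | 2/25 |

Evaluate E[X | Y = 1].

16/5

P(Y = 1) = 1/5.
Σ X·P over the event = 3·(4/25) + 4·(1/25) = 16/25.
E[X | Y = 1] = (16/25) / (1/5) = 16/5.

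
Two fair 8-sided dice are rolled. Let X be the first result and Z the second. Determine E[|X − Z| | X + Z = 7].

P(X + Z = 7) = 3/32.
Summing |X−Z|·P(x,y) over outcomes with X + Z = 7 gives 9/32.
E[|X − Z| | X + Z = 7] = (9/32) / (3/32) = 3.

3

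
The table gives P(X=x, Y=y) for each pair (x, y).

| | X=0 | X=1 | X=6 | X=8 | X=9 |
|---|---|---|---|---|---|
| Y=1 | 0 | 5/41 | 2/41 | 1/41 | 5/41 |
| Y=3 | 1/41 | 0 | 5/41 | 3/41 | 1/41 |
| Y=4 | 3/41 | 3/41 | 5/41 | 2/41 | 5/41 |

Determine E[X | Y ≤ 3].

133/23

P(Y ≤ 3) = 23/41.
Σ X·P over the event = 0·(1/41) + 1·(5/41) + 6·(2/41) + 6·(5/41) + 8·(1/41) + 8·(3/41) + 9·(5/41) + 9·(1/41) = 133/41.
E[X | Y ≤ 3] = (133/41) / (23/41) = 133/23.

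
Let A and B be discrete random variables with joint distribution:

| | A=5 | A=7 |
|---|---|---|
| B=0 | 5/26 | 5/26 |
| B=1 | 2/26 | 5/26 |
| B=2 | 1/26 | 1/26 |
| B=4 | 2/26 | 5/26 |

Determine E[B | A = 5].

P(A = 5) = 5/13.
Σ B·P over the event = 0·(5/26) + 1·(2/26) + 2·(1/26) + 4·(2/26) = 6/13.
E[B | A = 5] = (6/13) / (5/13) = 6/5.

6/5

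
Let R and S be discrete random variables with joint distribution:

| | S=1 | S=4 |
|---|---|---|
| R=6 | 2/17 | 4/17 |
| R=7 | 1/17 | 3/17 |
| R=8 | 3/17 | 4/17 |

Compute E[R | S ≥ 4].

P(S ≥ 4) = 11/17.
Summing R·P(R=x,S=y) over the conditioning event gives 77/17.
E[R | S ≥ 4] = (77/17) / (11/17) = 7.

7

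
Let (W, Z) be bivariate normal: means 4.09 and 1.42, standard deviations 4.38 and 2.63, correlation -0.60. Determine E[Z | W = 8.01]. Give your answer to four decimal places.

0.0077

For a bivariate normal, E[Z | W=x] = μ_Z + ρ·(σ_Z/σ_W)·(x − μ_W).
E[Z | W=8.01] = 1.42 + (-0.60)·(2.63/4.38)·(8.01 − (4.09)) = 1.42 + (-0.36027)·(3.92) = 0.0077.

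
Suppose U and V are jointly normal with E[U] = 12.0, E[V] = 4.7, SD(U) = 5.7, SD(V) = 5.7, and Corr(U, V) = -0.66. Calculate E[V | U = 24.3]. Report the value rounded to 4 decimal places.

E[V | U=x] = μ_V + ρ(σ_V/σ_U)(x − μ_U) for jointly normal variables.
E[V | U=24.3] = 4.7 + (-0.66)·(5.7/5.7)·(24.3 − (12.0)) = 4.7 + (-0.66)·(12.3) = -3.4180.

-3.4180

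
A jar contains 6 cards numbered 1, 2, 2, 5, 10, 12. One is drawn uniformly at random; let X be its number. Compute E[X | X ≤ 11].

4

P(X ≤ 11) = 5/6.
Σ over the event: 1·1/6 + 2·1/3 + 5·1/6 + 10·1/6 = 10/3.
E[X | X ≤ 11] = (10/3) / (5/6) = 4.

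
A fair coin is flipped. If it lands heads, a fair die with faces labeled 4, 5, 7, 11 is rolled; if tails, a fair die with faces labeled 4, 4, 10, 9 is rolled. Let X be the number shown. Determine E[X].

27/4

E[X | heads] = (4+5+7+11)/4 = 27/4.
E[X | tails] = (4+4+10+9)/4 = 27/4.
By the law of total expectation,
E[X] = (1/2)·(27/4) + (1/2)·(27/4) = 27/4.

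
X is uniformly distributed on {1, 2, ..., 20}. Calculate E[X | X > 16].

Given X > 16, X is equally likely to be any of {17, 18, 19, 20}.
E[X | X > 16] = (17 + 18 + 19 + 20) / 4 = 37/2.

37/2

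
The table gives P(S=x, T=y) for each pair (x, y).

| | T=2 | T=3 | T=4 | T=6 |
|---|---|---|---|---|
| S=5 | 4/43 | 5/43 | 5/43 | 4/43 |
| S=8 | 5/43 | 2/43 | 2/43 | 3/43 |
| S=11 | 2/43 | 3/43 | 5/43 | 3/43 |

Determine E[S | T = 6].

77/10

P(T = 6) = 10/43.
Σ S·P over the event = 5·(4/43) + 8·(3/43) + 11·(3/43) = 77/43.
E[S | T = 6] = (77/43) / (10/43) = 77/10.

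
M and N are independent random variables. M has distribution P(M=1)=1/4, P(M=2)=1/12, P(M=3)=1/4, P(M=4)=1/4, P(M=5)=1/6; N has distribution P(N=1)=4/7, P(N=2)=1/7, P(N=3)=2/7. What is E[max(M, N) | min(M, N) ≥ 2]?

101/27

P(min(M, N) ≥ 2) = 9/28.
Summing max(M,N)·P(x,y) over outcomes with min(M, N) ≥ 2 gives 101/84.
E[max(M, N) | min(M, N) ≥ 2] = (101/84) / (9/28) = 101/27.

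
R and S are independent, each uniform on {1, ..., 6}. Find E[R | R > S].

14/3

P(R > S) = 5/12.
Summing R·P(x,y) over outcomes with R > S gives 35/18.
E[R | R > S] = (35/18) / (5/12) = 14/3.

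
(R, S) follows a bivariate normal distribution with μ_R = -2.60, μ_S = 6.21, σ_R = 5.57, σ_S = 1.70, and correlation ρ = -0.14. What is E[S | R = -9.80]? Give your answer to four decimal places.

The regression of S on R has slope ρ·σ_S/σ_R and passes through (μ_R, μ_S).
E[S | R=-9.80] = 6.21 + (-0.14)·(1.70/5.57)·(-9.80 − (-2.60)) = 6.21 + (-0.042729)·(-7.2) = 6.5176.

6.5176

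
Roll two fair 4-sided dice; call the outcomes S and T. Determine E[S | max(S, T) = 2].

5/3

P(max(S, T) = 2) = 3/16.
Summing S·P(x,y) over outcomes with max(S, T) = 2 gives 5/16.
E[S | max(S, T) = 2] = (5/16) / (3/16) = 5/3.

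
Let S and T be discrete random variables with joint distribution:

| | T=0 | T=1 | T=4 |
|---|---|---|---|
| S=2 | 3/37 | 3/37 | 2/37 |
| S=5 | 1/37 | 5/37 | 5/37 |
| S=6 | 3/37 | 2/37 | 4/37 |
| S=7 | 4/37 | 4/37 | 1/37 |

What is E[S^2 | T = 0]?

31

P(T = 0) = 11/37.
Σ S^2·P over the event = 4·(3/37) + 25·(1/37) + 36·(3/37) + 49·(4/37) = 341/37.
E[S^2 | T = 0] = (341/37) / (11/37) = 31.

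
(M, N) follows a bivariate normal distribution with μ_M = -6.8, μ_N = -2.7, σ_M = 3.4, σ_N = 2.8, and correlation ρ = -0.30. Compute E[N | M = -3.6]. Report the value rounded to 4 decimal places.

E[N | M=x] = μ_N + ρ(σ_N/σ_M)(x − μ_M) for jointly normal variables.
E[N | M=-3.6] = -2.7 + (-0.30)·(2.8/3.4)·(-3.6 − (-6.8)) = -2.7 + (-0.24706)·(3.2) = -3.4906.

-3.4906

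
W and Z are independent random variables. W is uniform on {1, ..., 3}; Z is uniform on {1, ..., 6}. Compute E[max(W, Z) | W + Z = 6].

4

P(W + Z = 6) = 1/6.
Summing max(W,Z)·P(x,y) over outcomes with W + Z = 6 gives 2/3.
E[max(W, Z) | W + Z = 6] = (2/3) / (1/6) = 4.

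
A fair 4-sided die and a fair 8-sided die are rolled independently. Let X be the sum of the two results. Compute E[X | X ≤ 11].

P(X ≤ 11) = 31/32.
E[X | X ≤ 11] = (53/8) / (31/32) = 212/31.

212/31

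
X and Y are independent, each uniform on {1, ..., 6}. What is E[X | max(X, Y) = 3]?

Outcomes with max(X, Y) = 3: (1,3), (2,3), (3,1), (3,2), (3,3), each with probability 1/36.
E[X | max(X, Y) = 3] = (1 + 2 + 3 + 3 + 3) / 5 = 12/5.

12/5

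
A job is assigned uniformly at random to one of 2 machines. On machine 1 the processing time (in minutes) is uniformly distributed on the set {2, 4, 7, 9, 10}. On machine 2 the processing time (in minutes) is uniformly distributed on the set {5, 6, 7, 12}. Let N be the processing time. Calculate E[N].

E[N | machine 1] = (2+4+7+9+10)/5 = 32/5.
E[N | machine 2] = (5+6+7+12)/4 = 15/2.
E[N] = (1/2)·(32/5) + (1/2)·(15/2) = 139/20.

139/20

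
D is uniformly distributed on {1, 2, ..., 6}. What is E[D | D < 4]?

Given D < 4, D is equally likely to be any of {1, 2, 3}.
E[D | D < 4] = (1 + 2 + 3) / 3 = 2.

2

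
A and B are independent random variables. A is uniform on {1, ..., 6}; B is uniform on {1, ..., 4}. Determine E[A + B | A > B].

47/7

P(A > B) = 7/12.
Summing (A+B)·P(x,y) over outcomes with A > B gives 47/12.
E[A + B | A > B] = (47/12) / (7/12) = 47/7.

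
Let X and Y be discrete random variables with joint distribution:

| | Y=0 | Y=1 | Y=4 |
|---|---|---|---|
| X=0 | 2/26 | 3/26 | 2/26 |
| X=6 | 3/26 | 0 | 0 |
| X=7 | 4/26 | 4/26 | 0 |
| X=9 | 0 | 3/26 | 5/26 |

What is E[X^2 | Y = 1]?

P(Y = 1) = 5/13.
Σ X^2·P over the event = 0·(3/26) + 49·(4/26) + 81·(3/26) = 439/26.
E[X^2 | Y = 1] = (439/26) / (5/13) = 439/10.

439/10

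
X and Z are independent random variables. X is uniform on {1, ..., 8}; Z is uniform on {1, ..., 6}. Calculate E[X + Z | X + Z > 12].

Outcomes with X + Z > 12: (7,6), (8,5), (8,6), each with probability 1/48.
E[X + Z | X + Z > 12] = (13 + 13 + 14) / 3 = 40/3.

40/3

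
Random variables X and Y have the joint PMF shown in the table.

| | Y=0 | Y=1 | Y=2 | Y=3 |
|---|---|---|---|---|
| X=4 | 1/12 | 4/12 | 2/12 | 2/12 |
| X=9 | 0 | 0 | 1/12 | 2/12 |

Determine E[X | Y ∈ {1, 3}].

21/4

P(Y ∈ {1, 3}) = 2/3.
Σ X·P over the event = 4·(4/12) + 4·(2/12) + 9·(2/12) = 7/2.
E[X | Y ∈ {1, 3}] = (7/2) / (2/3) = 21/4.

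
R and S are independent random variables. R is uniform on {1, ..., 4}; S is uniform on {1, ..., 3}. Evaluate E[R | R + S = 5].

3

Outcomes with R + S = 5: (2,3), (3,2), (4,1), each with probability 1/12.
E[R | R + S = 5] = (2 + 3 + 4) / 3 = 3.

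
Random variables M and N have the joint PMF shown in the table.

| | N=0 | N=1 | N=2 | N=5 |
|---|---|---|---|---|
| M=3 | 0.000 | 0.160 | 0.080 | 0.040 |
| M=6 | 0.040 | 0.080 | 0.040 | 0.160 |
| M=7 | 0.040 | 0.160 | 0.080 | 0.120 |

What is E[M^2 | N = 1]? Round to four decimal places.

30.4000

P(N = 1) = 0.400.
Summing M^2·P(M=x,N=y) over the conditioning event gives 12.160.
E[M^2 | N = 1] = (12.160) / (0.400) = 30.4000.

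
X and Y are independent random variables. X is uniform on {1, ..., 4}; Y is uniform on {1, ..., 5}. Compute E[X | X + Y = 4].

Outcomes with X + Y = 4: (1,3), (2,2), (3,1), each with probability 1/20.
E[X | X + Y = 4] = (1 + 2 + 3) / 3 = 2.

2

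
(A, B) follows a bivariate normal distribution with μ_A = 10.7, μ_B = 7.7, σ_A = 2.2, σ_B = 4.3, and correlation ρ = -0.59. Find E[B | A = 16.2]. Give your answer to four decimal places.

For a bivariate normal, E[B | A=x] = μ_B + ρ·(σ_B/σ_A)·(x − μ_A).
E[B | A=16.2] = 7.7 + (-0.59)·(4.3/2.2)·(16.2 − (10.7)) = 7.7 + (-1.15318)·(5.5) = 1.3575.

1.3575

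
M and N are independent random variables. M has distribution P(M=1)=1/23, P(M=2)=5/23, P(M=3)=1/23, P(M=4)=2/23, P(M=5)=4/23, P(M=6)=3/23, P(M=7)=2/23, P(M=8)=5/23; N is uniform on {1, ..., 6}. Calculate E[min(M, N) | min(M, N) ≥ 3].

P(min(M, N) ≥ 3) = 34/69.
Summing min(M,N)·P(x,y) over outcomes with min(M, N) ≥ 3 gives 145/69.
E[min(M, N) | min(M, N) ≥ 3] = (145/69) / (34/69) = 145/34.

145/34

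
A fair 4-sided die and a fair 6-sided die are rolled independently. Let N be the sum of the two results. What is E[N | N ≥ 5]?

P(N ≥ 5) = 3/4.
Σ over the event: 5·1/6 + 6·1/6 + 7·1/6 + 8·1/8 + 9·1/12 + 10·1/24 = 31/6.
E[N | N ≥ 5] = (31/6) / (3/4) = 62/9.

62/9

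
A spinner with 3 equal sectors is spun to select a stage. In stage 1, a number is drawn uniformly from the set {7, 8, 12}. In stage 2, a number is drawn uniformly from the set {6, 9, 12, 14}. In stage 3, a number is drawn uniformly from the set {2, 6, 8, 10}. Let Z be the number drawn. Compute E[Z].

E[Z | stage 1] = (7+8+12)/3 = 9.
E[Z | stage 2] = (6+9+12+14)/4 = 41/4.
E[Z | stage 3] = (2+6+8+10)/4 = 13/2.
E[Z] = (1/3)·(9) + (1/3)·(41/4) + (1/3)·(13/2) = 103/12.

103/12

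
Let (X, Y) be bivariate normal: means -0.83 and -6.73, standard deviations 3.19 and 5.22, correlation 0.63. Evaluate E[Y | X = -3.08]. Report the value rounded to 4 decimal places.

-9.0495

For a bivariate normal, E[Y | X=x] = μ_Y + ρ·(σ_Y/σ_X)·(x − μ_X).
E[Y | X=-3.08] = -6.73 + (0.63)·(5.22/3.19)·(-3.08 − (-0.83)) = -6.73 + (1.0309)·(-2.25) = -9.0495.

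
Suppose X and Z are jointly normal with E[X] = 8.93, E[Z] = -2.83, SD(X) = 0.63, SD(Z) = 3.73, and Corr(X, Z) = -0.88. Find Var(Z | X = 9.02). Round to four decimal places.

3.1388

For a bivariate normal, Var(Z | X=x) = σ_Z²(1 − ρ²).
Var(Z | X=9.02) = (3.73)²·(1 − (-0.88)²) = 13.9129·0.2256 = 3.1388.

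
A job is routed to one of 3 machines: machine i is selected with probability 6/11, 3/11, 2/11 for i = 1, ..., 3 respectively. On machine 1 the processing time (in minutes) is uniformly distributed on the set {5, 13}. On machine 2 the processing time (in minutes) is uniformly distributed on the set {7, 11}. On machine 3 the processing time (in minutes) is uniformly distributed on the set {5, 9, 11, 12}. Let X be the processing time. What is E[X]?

199/22

E[X | machine 1] = (5+13)/2 = 9.
E[X | machine 2] = (7+11)/2 = 9.
E[X | machine 3] = (5+9+11+12)/4 = 37/4.
E[X] = (6/11)·(9) + (3/11)·(9) + (2/11)·(37/4) = 199/22.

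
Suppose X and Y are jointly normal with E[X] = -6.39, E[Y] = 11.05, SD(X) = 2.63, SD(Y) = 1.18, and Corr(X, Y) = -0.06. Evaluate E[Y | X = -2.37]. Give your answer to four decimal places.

10.9418

For a bivariate normal, E[Y | X=x] = μ_Y + ρ·(σ_Y/σ_X)·(x − μ_X).
E[Y | X=-2.37] = 11.05 + (-0.06)·(1.18/2.63)·(-2.37 − (-6.39)) = 11.05 + (-0.02692)·(4.02) = 10.9418.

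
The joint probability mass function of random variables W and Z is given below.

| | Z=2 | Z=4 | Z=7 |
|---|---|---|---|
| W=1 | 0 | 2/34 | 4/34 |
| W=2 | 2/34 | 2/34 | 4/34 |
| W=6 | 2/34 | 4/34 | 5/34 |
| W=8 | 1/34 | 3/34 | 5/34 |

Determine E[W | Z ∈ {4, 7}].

136/29

P(Z ∈ {4, 7}) = 29/34.
Σ W·P over the event = 1·(2/34) + 1·(4/34) + 2·(2/34) + 2·(4/34) + 6·(4/34) + 6·(5/34) + 8·(3/34) + 8·(5/34) = 4.
E[W | Z ∈ {4, 7}] = (4) / (29/34) = 136/29.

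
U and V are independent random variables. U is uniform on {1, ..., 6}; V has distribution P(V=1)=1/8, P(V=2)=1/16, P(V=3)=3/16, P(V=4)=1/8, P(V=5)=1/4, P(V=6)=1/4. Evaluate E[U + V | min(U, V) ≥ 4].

51/5

P(min(U, V) ≥ 4) = 5/16.
Summing (U+V)·P(x,y) over outcomes with min(U, V) ≥ 4 gives 51/16.
E[U + V | min(U, V) ≥ 4] = (51/16) / (5/16) = 51/5.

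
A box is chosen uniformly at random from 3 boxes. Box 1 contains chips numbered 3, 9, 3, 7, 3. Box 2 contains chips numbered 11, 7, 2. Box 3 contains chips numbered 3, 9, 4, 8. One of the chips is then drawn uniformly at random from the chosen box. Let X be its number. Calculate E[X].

53/9

E[X | box 1] = (3+9+3+7+3)/5 = 5.
E[X | box 2] = (11+7+2)/3 = 20/3.
E[X | box 3] = (3+9+4+8)/4 = 6.
By the law of total expectation,
E[X] = (1/3)·(5) + (1/3)·(20/3) + (1/3)·(6) = 53/9.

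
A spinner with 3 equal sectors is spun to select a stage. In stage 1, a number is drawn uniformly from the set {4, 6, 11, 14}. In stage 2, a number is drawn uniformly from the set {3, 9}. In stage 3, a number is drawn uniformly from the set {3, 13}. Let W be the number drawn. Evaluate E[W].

91/12

E[W | stage 1] = (4+6+11+14)/4 = 35/4.
E[W | stage 2] = (3+9)/2 = 6.
E[W | stage 3] = (3+13)/2 = 8.
By the law of total expectation,
E[W] = (1/3)·(35/4) + (1/3)·(6) + (1/3)·(8) = 91/12.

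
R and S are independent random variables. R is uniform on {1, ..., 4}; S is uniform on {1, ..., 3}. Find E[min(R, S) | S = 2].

7/4

P(S = 2) = 1/3.
Summing min(R,S)·P(x,y) over outcomes with S = 2 gives 7/12.
E[min(R, S) | S = 2] = (7/12) / (1/3) = 7/4.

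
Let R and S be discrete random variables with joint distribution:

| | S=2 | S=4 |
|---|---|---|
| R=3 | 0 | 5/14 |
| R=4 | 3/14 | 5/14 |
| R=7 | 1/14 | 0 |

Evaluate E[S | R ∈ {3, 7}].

P(R ∈ {3, 7}) = 3/7.
Σ S·P over the event = 4·(5/14) + 2·(1/14) = 11/7.
E[S | R ∈ {3, 7}] = (11/7) / (3/7) = 11/3.

11/3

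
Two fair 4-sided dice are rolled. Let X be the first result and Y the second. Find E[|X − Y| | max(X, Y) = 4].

Outcomes with max(X, Y) = 4: (1,4), (2,4), (3,4), (4,1), (4,2), (4,3), (4,4), each with probability 1/16.
E[|X − Y| | max(X, Y) = 4] = (3 + 2 + 1 + 3 + 2 + 1 + 0) / 7 = 12/7.

12/7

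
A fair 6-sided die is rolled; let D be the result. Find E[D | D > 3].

5

Given D > 3, D is equally likely to be any of {4, 5, 6}.
E[D | D > 3] = (4 + 5 + 6) / 3 = 5.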